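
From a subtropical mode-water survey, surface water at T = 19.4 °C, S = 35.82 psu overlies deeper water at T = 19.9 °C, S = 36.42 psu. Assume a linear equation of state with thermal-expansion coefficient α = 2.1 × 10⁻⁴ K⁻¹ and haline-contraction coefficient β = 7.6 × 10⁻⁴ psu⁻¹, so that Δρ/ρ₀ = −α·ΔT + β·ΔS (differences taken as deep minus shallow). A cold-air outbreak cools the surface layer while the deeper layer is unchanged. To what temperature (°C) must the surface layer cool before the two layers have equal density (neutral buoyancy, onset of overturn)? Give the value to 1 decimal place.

Neutral buoyancy requires Δρ = 0, i.e. −α(T_deep − T_surf′) + β(S_deep − S_surf) = 0.
T_surf′ = T_deep − (β/α)·ΔS = 19.9 − (7.6 × 10⁻⁴/2.1 × 10⁻⁴)·(+0.60) = 17.729 °C.
Cooling required: 19.4 − (17.729) = 1.671 °C.

17.7 °C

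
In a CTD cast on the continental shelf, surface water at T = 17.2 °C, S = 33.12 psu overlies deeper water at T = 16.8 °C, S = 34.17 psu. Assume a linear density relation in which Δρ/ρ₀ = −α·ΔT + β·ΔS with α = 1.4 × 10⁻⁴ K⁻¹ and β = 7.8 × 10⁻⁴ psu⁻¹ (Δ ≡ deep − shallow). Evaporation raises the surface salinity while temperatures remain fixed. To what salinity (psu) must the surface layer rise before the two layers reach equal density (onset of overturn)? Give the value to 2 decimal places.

Neutral buoyancy requires −α(T_deep − T_surf) + β(S_deep − S_surf′) = 0.
S_surf′ = S_deep − (α/β)·ΔT = 34.17 − (1.4 × 10⁻⁴/7.8 × 10⁻⁴)·(-0.4) = 34.2418 psu.
Increase required: 34.2418 − 33.12 = 1.1218 psu.

34.24 psu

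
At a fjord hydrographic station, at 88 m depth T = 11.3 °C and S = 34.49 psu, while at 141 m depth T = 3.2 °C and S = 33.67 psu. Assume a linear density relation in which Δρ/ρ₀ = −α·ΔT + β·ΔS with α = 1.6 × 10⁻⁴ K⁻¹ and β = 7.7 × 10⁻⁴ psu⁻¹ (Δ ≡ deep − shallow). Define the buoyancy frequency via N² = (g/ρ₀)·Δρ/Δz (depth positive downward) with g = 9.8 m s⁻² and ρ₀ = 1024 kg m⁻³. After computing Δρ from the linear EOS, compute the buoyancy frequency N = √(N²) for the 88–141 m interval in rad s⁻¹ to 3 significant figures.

ΔT = -8.1 K, ΔS = -0.82 psu (deep − shallow).
Δρ/ρ₀ = −αΔT + βΔS = 1.296 × 10⁻³ − 6.314 × 10⁻⁴ = 6.646 × 10⁻⁴, so Δρ ≈ 0.6806 kg m⁻³.
N² = (g/ρ₀)·Δρ/Δz = g·(Δρ/ρ₀)/Δz = 9.8 × 6.646 × 10⁻⁴ / 53 = 1.2289 × 10⁻⁴ s⁻².
N = √(1.2289 × 10⁻⁴) = 0.011086 rad s⁻¹ ≈ 0.0111 rad s⁻¹.

0.0111 rad s⁻¹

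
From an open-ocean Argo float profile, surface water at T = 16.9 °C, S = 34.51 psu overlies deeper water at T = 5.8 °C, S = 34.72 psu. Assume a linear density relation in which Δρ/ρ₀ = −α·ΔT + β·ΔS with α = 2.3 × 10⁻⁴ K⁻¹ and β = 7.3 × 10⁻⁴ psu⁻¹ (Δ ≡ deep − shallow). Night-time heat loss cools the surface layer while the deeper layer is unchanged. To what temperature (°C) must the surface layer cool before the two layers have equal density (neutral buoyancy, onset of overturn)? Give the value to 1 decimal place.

5.1 °C

Neutral buoyancy requires Δρ = 0, i.e. −α(T_deep − T_surf′) + β(S_deep − S_surf) = 0.
T_surf′ = T_deep − (β/α)·ΔS = 5.8 − (7.3 × 10⁻⁴/2.3 × 10⁻⁴)·(+0.21) = 5.133 °C.
Cooling required: 16.9 − (5.133) = 11.767 °C.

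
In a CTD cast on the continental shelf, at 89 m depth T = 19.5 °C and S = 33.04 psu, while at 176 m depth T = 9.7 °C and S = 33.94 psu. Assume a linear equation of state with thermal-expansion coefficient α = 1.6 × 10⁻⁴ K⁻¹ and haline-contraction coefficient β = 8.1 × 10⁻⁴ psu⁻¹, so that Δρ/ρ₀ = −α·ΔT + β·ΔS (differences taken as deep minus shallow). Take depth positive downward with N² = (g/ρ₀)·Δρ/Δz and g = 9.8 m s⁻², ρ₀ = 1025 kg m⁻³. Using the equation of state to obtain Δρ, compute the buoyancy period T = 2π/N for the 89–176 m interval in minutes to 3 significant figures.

6.51 min

ΔT = -9.8 K, ΔS = +0.90 psu (deep − shallow).
Δρ/ρ₀ = −αΔT + βΔS = 1.568 × 10⁻³ + 7.29 × 10⁻⁴ = 2.297 × 10⁻³, so Δρ ≈ 2.354 kg m⁻³.
N² = (g/ρ₀)·Δρ/Δz = g·(Δρ/ρ₀)/Δz = 9.8 × 2.297 × 10⁻³ / 87 = 2.5874 × 10⁻⁴ s⁻².
N = √(2.5874 × 10⁻⁴) = 0.016085 rad s⁻¹ → T = 2π/N = 390.62 s = 6.5103 min ≈ 6.51 min.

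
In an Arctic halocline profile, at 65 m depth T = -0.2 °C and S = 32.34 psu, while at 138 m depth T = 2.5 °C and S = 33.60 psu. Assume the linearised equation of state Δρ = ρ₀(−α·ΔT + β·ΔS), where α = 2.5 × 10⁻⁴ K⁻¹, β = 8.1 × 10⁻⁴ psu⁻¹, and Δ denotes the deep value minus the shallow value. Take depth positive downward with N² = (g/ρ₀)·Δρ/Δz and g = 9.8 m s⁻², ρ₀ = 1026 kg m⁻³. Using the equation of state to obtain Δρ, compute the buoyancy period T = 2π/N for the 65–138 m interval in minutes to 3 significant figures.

15.4 min

ΔT = +2.7 K, ΔS = +1.26 psu (deep − shallow).
Δρ/ρ₀ = −αΔT + βΔS = -6.75 × 10⁻⁴ + 1.0206 × 10⁻³ = 3.456 × 10⁻⁴, so Δρ ≈ 0.3546 kg m⁻³.
N² = (g/ρ₀)·Δρ/Δz = g·(Δρ/ρ₀)/Δz = 9.8 × 3.456 × 10⁻⁴ / 73 = 4.6396 × 10⁻⁵ s⁻².
N = √(4.6396 × 10⁻⁵) = 6.8115 × 10⁻³ rad s⁻¹ → T = 2π/N = 922.44 s = 15.374 min ≈ 15.4 min.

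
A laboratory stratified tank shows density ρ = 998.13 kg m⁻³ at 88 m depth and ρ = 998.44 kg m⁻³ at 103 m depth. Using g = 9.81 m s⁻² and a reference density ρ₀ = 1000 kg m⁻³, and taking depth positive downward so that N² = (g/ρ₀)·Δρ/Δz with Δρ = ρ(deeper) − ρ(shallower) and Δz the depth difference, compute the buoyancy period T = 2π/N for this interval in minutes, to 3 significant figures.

Δρ = 998.44 − 998.13 = 0.31 kg m⁻³ over Δz = 103 − 88 = 15 m.
N² = (9.81/1000) × (0.31/15) = 2.0274 × 10⁻⁴ s⁻².
N = √(2.0274 × 10⁻⁴) = 0.014239 rad s⁻¹, so T = 2π/N = 441.27 s = 7.3545 min ≈ 7.35 min.

7.35 min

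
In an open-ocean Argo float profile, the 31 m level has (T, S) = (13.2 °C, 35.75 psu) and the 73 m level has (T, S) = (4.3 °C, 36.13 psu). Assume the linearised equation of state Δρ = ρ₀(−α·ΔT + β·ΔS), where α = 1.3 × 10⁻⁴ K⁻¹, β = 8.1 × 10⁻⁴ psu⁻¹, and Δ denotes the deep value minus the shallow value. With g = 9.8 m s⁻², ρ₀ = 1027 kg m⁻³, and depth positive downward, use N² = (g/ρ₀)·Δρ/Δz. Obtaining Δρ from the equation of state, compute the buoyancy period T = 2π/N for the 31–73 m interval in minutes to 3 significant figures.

ΔT = -8.9 K, ΔS = +0.38 psu (deep − shallow).
Δρ/ρ₀ = −αΔT + βΔS = 1.157 × 10⁻³ + 3.078 × 10⁻⁴ = 1.4648 × 10⁻³, so Δρ ≈ 1.504 kg m⁻³.
N² = (g/ρ₀)·Δρ/Δz = g·(Δρ/ρ₀)/Δz = 9.8 × 1.4648 × 10⁻³ / 42 = 3.4179 × 10⁻⁴ s⁻².
N = √(3.4179 × 10⁻⁴) = 0.018488 rad s⁻¹ → T = 2π/N = 339.85 s = 5.6642 min ≈ 5.66 min.

5.66 min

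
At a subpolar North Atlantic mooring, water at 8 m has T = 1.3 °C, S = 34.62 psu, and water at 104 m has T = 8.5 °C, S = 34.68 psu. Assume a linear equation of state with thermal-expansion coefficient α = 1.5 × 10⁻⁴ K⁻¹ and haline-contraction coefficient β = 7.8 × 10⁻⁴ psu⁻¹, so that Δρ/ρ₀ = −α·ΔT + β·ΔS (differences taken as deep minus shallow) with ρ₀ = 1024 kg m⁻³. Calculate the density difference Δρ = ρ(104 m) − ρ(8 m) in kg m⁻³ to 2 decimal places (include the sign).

ΔT = +7.2 K, ΔS = +0.06 psu (deep − shallow).
Δρ/ρ₀ = −(1.5 × 10⁻⁴)(+7.2) + (7.8 × 10⁻⁴)(+0.06) = -1.0332 × 10⁻³.
Δρ = 1024 × (-1.0332 × 10⁻³) = -1.06 kg m⁻³.
Negative Δρ: lighter below, statically unstable.

-1.06 kg m⁻³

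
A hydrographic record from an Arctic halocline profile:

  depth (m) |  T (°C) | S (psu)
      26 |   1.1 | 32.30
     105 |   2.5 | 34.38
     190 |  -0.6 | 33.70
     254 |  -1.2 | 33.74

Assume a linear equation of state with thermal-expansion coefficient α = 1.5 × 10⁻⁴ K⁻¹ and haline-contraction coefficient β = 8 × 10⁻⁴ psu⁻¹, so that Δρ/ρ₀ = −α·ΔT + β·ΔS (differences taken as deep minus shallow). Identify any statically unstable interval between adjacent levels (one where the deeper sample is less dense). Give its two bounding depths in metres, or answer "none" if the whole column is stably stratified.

Evaluate Δρ/ρ₀ = −αΔT + βΔS across each adjacent pair:
  26–105 m: −αΔT+βΔS = −(1.5 × 10⁻⁴)(+1.4)+(8 × 10⁻⁴)(+2.08) = 1.5 × 10⁻³ → stable
  105–190 m: −αΔT+βΔS = −(1.5 × 10⁻⁴)(-3.1)+(8 × 10⁻⁴)(-0.68) = -7.9 × 10⁻⁵ → UNSTABLE
  190–254 m: −αΔT+βΔS = −(1.5 × 10⁻⁴)(-0.6)+(8 × 10⁻⁴)(+0.04) = 1.2 × 10⁻⁴ → stable
The 105–190 m interval has Δρ < 0: lighter water underlies denser water.

105–190 m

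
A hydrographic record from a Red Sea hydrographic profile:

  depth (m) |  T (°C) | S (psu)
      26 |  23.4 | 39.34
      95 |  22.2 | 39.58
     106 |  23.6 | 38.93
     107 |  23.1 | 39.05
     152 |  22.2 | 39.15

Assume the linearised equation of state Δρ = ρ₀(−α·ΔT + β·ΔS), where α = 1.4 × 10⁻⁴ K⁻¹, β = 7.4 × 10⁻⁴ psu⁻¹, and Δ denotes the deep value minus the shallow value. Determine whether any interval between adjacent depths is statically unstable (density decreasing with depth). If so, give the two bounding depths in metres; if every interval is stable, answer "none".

95–106 m

Evaluate Δρ/ρ₀ = −αΔT + βΔS across each adjacent pair:
  26–95 m: −αΔT+βΔS = −(1.4 × 10⁻⁴)(-1.2)+(7.4 × 10⁻⁴)(+0.24) = 3.5 × 10⁻⁴ → stable
  95–106 m: −αΔT+βΔS = −(1.4 × 10⁻⁴)(+1.4)+(7.4 × 10⁻⁴)(-0.65) = -6.8 × 10⁻⁴ → UNSTABLE
  106–107 m: −αΔT+βΔS = −(1.4 × 10⁻⁴)(-0.5)+(7.4 × 10⁻⁴)(+0.12) = 1.6 × 10⁻⁴ → stable
  107–152 m: −αΔT+βΔS = −(1.4 × 10⁻⁴)(-0.9)+(7.4 × 10⁻⁴)(+0.10) = 2.0 × 10⁻⁴ → stable
The 95–106 m interval has Δρ < 0: lighter water underlies denser water.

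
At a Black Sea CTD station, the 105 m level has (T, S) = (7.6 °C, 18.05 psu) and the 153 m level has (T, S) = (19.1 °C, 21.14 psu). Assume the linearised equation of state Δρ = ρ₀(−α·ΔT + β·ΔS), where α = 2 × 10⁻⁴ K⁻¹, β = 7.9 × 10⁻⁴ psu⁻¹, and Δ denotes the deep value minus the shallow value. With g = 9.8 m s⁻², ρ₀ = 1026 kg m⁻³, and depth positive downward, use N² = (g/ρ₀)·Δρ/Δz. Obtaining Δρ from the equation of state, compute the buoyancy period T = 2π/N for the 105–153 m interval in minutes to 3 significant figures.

ΔT = +11.5 K, ΔS = +3.09 psu (deep − shallow).
Δρ/ρ₀ = −αΔT + βΔS = -2.30 × 10⁻³ + 2.4411 × 10⁻³ = 1.411 × 10⁻⁴, so Δρ ≈ 0.1448 kg m⁻³.
N² = (g/ρ₀)·Δρ/Δz = g·(Δρ/ρ₀)/Δz = 9.8 × 1.411 × 10⁻⁴ / 48 = 2.8808 × 10⁻⁵ s⁻².
N = √(2.8808 × 10⁻⁵) = 5.3673 × 10⁻³ rad s⁻¹ → T = 2π/N = 1.1706 × 10³ s = 19.510 min ≈ 19.5 min.

19.5 min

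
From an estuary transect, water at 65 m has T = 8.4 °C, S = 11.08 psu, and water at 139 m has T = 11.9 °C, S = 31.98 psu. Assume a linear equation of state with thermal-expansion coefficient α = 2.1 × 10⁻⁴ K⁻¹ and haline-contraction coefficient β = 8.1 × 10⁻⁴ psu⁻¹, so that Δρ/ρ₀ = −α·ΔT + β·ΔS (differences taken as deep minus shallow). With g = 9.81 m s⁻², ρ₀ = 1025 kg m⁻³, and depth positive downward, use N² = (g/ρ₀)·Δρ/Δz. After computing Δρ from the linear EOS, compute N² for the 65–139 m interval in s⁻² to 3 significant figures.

2.15 × 10⁻³ s⁻²

ΔT = +3.5 K, ΔS = +20.90 psu (deep − shallow).
Δρ/ρ₀ = −αΔT + βΔS = -7.35 × 10⁻⁴ + 0.016929 = 0.016194, so Δρ ≈ 16.60 kg m⁻³.
N² = (g/ρ₀)·Δρ/Δz = g·(Δρ/ρ₀)/Δz = 9.81 × 0.016194 / 74 = 2.1468 × 10⁻³ s⁻² ≈ 2.15 × 10⁻³ s⁻².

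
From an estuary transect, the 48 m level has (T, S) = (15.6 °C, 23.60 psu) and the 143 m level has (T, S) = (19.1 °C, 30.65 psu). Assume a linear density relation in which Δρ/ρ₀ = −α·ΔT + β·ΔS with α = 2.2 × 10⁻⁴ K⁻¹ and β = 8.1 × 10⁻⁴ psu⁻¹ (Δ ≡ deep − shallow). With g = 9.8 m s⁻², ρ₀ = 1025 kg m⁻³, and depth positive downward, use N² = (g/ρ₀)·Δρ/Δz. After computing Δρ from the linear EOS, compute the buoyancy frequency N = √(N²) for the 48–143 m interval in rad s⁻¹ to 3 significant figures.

ΔT = +3.5 K, ΔS = +7.05 psu (deep − shallow).
Δρ/ρ₀ = −αΔT + βΔS = -7.70 × 10⁻⁴ + 5.7105 × 10⁻³ = 4.9405 × 10⁻³, so Δρ ≈ 5.064 kg m⁻³.
N² = (g/ρ₀)·Δρ/Δz = g·(Δρ/ρ₀)/Δz = 9.8 × 4.9405 × 10⁻³ / 95 = 5.0965 × 10⁻⁴ s⁻².
N = √(5.0965 × 10⁻⁴) = 0.022575 rad s⁻¹ ≈ 0.0226 rad s⁻¹.

0.0226 rad s⁻¹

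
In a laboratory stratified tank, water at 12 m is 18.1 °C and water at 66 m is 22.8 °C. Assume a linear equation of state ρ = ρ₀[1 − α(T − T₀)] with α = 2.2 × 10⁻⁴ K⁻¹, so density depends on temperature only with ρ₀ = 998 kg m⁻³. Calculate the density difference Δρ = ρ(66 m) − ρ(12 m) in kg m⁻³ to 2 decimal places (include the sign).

ΔT = +4.7 K, Δρ/ρ₀ = −αΔT = -1.034 × 10⁻³.
Δρ = 998 × (-1.034 × 10⁻³) = -1.03 kg m⁻³.
Negative Δρ: lighter below, statically unstable.

-1.03 kg m⁻³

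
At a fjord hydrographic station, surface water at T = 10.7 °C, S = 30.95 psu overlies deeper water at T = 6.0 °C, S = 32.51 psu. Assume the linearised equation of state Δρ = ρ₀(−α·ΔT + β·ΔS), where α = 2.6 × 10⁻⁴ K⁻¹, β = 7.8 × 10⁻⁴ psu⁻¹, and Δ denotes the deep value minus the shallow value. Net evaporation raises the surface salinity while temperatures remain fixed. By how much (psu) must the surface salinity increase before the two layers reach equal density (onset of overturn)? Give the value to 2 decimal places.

Neutral buoyancy requires −α(T_deep − T_surf) + β(S_deep − S_surf′) = 0.
S_surf′ = S_deep − (α/β)·ΔT = 32.51 − (2.6 × 10⁻⁴/7.8 × 10⁻⁴)·(-4.7) = 34.0767 psu.
Increase required: 34.0767 − 30.95 = 3.1267 psu.

3.13 psu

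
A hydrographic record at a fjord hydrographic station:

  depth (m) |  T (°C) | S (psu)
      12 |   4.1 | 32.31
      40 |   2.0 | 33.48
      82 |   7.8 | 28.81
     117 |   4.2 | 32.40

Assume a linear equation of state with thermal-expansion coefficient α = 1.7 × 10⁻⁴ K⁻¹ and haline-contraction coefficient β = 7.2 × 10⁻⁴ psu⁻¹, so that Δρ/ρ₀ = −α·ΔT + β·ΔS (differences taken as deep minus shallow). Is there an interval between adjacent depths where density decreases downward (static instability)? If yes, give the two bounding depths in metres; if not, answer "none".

40–82 m

Evaluate Δρ/ρ₀ = −αΔT + βΔS across each adjacent pair:
  12–40 m: −αΔT+βΔS = −(1.7 × 10⁻⁴)(-2.1)+(7.2 × 10⁻⁴)(+1.17) = 1.2 × 10⁻³ → stable
  40–82 m: −αΔT+βΔS = −(1.7 × 10⁻⁴)(+5.8)+(7.2 × 10⁻⁴)(-4.67) = -4.3 × 10⁻³ → UNSTABLE
  82–117 m: −αΔT+βΔS = −(1.7 × 10⁻⁴)(-3.6)+(7.2 × 10⁻⁴)(+3.59) = 3.2 × 10⁻³ → stable
The 40–82 m interval has Δρ < 0: lighter water underlies denser water.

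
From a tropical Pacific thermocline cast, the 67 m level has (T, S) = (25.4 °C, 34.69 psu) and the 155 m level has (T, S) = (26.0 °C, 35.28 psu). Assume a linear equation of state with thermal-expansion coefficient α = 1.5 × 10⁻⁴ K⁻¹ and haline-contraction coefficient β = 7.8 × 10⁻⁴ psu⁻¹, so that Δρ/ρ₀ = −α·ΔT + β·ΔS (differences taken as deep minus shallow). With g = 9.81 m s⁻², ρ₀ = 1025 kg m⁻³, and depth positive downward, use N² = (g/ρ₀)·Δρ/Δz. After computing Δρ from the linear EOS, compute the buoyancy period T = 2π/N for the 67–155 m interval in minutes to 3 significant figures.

ΔT = +0.6 K, ΔS = +0.59 psu (deep − shallow).
Δρ/ρ₀ = −αΔT + βΔS = -9.00 × 10⁻⁵ + 4.602 × 10⁻⁴ = 3.702 × 10⁻⁴, so Δρ ≈ 0.3795 kg m⁻³.
N² = (g/ρ₀)·Δρ/Δz = g·(Δρ/ρ₀)/Δz = 9.81 × 3.702 × 10⁻⁴ / 88 = 4.1269 × 10⁻⁵ s⁻².
N = √(4.1269 × 10⁻⁵) = 6.4241 × 10⁻³ rad s⁻¹ → T = 2π/N = 978.06 s = 16.301 min ≈ 16.3 min.

16.3 min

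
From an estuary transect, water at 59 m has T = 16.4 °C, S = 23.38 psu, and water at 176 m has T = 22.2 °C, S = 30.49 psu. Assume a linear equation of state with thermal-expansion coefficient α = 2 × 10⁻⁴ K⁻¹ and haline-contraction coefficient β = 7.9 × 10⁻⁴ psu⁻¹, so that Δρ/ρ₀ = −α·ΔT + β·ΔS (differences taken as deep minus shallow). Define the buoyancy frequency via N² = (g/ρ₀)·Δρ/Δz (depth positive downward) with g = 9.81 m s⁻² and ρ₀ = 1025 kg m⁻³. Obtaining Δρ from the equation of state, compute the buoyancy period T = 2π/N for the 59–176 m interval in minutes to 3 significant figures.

5.42 min

ΔT = +5.8 K, ΔS = +7.11 psu (deep − shallow).
Δρ/ρ₀ = −αΔT + βΔS = -1.16 × 10⁻³ + 5.6169 × 10⁻³ = 4.4569 × 10⁻³, so Δρ ≈ 4.568 kg m⁻³.
N² = (g/ρ₀)·Δρ/Δz = g·(Δρ/ρ₀)/Δz = 9.81 × 4.4569 × 10⁻³ / 117 = 3.7369 × 10⁻⁴ s⁻².
N = √(3.7369 × 10⁻⁴) = 0.019331 rad s⁻¹ → T = 2π/N = 325.03 s = 5.4172 min ≈ 5.42 min.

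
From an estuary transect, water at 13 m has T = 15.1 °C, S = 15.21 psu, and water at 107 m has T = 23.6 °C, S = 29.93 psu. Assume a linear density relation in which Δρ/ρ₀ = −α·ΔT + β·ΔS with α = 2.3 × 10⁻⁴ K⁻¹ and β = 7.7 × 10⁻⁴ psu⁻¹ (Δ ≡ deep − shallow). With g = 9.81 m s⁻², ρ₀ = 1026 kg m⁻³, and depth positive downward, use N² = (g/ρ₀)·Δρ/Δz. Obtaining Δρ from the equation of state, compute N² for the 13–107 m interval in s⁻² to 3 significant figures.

9.79 × 10⁻⁴ s⁻²

ΔT = +8.5 K, ΔS = +14.72 psu (deep − shallow).
Δρ/ρ₀ = −αΔT + βΔS = -1.955 × 10⁻³ + 0.0113344 = 9.3794 × 10⁻³, so Δρ ≈ 9.623 kg m⁻³.
N² = (g/ρ₀)·Δρ/Δz = g·(Δρ/ρ₀)/Δz = 9.81 × 9.3794 × 10⁻³ / 94 = 9.7885 × 10⁻⁴ s⁻² ≈ 9.79 × 10⁻⁴ s⁻².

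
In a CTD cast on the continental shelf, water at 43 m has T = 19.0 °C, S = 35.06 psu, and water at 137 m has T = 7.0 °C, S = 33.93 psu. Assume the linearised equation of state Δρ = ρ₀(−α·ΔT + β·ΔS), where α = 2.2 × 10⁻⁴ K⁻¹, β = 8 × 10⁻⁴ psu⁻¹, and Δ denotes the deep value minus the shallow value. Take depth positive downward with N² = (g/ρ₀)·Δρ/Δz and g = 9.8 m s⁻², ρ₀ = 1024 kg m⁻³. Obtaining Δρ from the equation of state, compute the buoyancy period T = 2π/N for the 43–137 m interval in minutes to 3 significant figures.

ΔT = -12.0 K, ΔS = -1.13 psu (deep − shallow).
Δρ/ρ₀ = −αΔT + βΔS = 2.64 × 10⁻³ − 9.04 × 10⁻⁴ = 1.736 × 10⁻³, so Δρ ≈ 1.778 kg m⁻³.
N² = (g/ρ₀)·Δρ/Δz = g·(Δρ/ρ₀)/Δz = 9.8 × 1.736 × 10⁻³ / 94 = 1.8099 × 10⁻⁴ s⁻².
N = √(1.8099 × 10⁻⁴) = 0.013453 rad s⁻¹ → T = 2π/N = 467.05 s = 7.7842 min ≈ 7.78 min.

7.78 min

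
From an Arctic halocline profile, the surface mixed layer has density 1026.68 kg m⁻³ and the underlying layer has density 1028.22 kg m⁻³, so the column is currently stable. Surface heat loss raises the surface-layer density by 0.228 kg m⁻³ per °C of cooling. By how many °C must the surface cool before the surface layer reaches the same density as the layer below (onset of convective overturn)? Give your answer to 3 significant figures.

6.75 °C

Density deficit of the surface layer: 1028.22 − 1026.68 = 1.54 kg m⁻³.
Required change = 1.54 / 0.228 = 6.75 °C.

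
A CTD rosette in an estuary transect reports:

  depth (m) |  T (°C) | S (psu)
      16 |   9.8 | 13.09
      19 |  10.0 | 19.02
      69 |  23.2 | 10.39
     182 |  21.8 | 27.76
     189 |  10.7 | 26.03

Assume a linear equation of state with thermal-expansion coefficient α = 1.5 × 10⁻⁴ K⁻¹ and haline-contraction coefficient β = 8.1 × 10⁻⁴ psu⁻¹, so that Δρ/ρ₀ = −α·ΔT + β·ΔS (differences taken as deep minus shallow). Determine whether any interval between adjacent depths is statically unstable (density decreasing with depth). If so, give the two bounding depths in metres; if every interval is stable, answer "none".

19–69 m

Evaluate Δρ/ρ₀ = −αΔT + βΔS across each adjacent pair:
  16–19 m: −αΔT+βΔS = −(1.5 × 10⁻⁴)(+0.2)+(8.1 × 10⁻⁴)(+5.93) = 4.8 × 10⁻³ → stable
  19–69 m: −αΔT+βΔS = −(1.5 × 10⁻⁴)(+13.2)+(8.1 × 10⁻⁴)(-8.63) = -9.0 × 10⁻³ → UNSTABLE
  69–182 m: −αΔT+βΔS = −(1.5 × 10⁻⁴)(-1.4)+(8.1 × 10⁻⁴)(+17.37) = 0.014 → stable
  182–189 m: −αΔT+βΔS = −(1.5 × 10⁻⁴)(-11.1)+(8.1 × 10⁻⁴)(-1.73) = 2.6 × 10⁻⁴ → stable
The 19–69 m interval has Δρ < 0: lighter water underlies denser water.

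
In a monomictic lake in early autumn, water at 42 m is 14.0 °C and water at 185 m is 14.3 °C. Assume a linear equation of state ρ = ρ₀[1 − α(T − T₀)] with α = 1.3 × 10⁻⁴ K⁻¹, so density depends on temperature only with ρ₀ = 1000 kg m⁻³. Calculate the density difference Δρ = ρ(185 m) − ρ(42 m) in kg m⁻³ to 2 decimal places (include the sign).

-0.04 kg m⁻³

ΔT = +0.3 K, Δρ/ρ₀ = −αΔT = -3.90 × 10⁻⁵.
Δρ = 1000 × (-3.90 × 10⁻⁵) = -0.04 kg m⁻³.
Negative Δρ: lighter below, statically unstable.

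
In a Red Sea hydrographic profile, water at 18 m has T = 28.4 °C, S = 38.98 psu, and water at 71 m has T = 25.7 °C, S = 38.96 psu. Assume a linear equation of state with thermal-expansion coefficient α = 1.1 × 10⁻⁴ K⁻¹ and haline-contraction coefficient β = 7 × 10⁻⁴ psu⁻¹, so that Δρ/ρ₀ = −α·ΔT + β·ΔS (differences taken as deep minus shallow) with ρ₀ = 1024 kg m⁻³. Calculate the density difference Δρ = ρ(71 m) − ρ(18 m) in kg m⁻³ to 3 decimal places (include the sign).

+0.290 kg m⁻³

ΔT = -2.7 K, ΔS = -0.02 psu (deep − shallow).
Δρ/ρ₀ = −(1.1 × 10⁻⁴)(-2.7) + (7 × 10⁻⁴)(-0.02) = 2.83 × 10⁻⁴.
Δρ = 1024 × (2.83 × 10⁻⁴) = +0.290 kg m⁻³.
Positive Δρ: denser below, stable.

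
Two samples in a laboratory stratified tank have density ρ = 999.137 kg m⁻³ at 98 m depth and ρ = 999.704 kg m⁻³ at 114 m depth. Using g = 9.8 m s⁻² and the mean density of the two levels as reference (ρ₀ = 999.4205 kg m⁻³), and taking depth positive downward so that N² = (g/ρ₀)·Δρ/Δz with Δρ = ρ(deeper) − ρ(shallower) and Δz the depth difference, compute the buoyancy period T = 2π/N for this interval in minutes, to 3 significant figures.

5.62 min

Δρ = 999.704 − 999.137 = 0.567 kg m⁻³ over Δz = 114 − 98 = 16 m.
N² = (9.8/999.4205) × (0.567/16) = 3.4749 × 10⁻⁴ s⁻².
N = √(3.4749 × 10⁻⁴) = 0.018641 rad s⁻¹, so T = 2π/N = 337.06 s = 5.6177 min ≈ 5.62 min.
A positive N² confirms static stability across the interval.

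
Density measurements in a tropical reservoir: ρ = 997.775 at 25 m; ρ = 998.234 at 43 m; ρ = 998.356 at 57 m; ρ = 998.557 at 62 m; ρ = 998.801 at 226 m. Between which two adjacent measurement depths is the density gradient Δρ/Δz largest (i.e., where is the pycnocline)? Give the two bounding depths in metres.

57–62 m

Compute the density gradient over each adjacent pair:
  25–43 m: Δρ/Δz = 0.459/18 = 0.026 kg m⁻⁴
  43–57 m: Δρ/Δz = 0.122/14 = 8.7 × 10⁻³ kg m⁻⁴
  57–62 m: Δρ/Δz = 0.201/5 = 0.040 kg m⁻⁴
  62–226 m: Δρ/Δz = 0.244/164 = 1.5 × 10⁻³ kg m⁻⁴
The largest gradient is in the 57–62 m interval — the pycnocline.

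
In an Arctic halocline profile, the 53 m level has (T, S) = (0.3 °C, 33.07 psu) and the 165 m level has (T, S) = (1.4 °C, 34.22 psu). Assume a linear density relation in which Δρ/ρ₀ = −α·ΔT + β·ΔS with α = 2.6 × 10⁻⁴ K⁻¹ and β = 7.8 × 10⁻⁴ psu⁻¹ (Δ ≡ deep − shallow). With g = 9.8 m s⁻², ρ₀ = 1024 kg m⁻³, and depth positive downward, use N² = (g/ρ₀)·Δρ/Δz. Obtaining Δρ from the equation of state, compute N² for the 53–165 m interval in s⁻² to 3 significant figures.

5.35 × 10⁻⁵ s⁻²

ΔT = +1.1 K, ΔS = +1.15 psu (deep − shallow).
Δρ/ρ₀ = −αΔT + βΔS = -2.86 × 10⁻⁴ + 8.97 × 10⁻⁴ = 6.11 × 10⁻⁴, so Δρ ≈ 0.6257 kg m⁻³.
N² = (g/ρ₀)·Δρ/Δz = g·(Δρ/ρ₀)/Δz = 9.8 × 6.11 × 10⁻⁴ / 112 = 5.3462 × 10⁻⁵ s⁻² ≈ 5.35 × 10⁻⁵ s⁻².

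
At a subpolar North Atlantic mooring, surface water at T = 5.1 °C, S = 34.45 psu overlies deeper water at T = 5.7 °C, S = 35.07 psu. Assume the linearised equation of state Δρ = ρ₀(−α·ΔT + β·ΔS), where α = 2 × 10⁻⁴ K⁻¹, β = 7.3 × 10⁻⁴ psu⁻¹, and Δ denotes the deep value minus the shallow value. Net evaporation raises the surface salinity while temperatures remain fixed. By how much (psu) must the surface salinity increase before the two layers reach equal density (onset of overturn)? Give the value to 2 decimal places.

Neutral buoyancy requires −α(T_deep − T_surf) + β(S_deep − S_surf′) = 0.
S_surf′ = S_deep − (α/β)·ΔT = 35.07 − (2 × 10⁻⁴/7.3 × 10⁻⁴)·(+0.6) = 34.9056 psu.
Increase required: 34.9056 − 34.45 = 0.4556 psu.

0.46 psu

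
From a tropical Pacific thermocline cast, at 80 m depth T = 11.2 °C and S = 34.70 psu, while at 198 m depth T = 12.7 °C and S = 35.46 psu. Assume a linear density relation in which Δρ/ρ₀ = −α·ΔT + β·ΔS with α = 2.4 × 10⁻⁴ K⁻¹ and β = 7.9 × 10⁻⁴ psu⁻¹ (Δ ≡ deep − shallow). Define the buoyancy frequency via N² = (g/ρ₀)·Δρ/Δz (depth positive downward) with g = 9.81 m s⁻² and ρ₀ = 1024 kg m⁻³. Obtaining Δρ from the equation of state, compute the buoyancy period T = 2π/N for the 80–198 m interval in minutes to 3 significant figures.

23.4 min

ΔT = +1.5 K, ΔS = +0.76 psu (deep − shallow).
Δρ/ρ₀ = −αΔT + βΔS = -3.60 × 10⁻⁴ + 6.004 × 10⁻⁴ = 2.404 × 10⁻⁴, so Δρ ≈ 0.2462 kg m⁻³.
N² = (g/ρ₀)·Δρ/Δz = g·(Δρ/ρ₀)/Δz = 9.81 × 2.404 × 10⁻⁴ / 118 = 1.9986 × 10⁻⁵ s⁻².
N = √(1.9986 × 10⁻⁵) = 4.4706 × 10⁻³ rad s⁻¹ → T = 2π/N = 1.4054 × 10³ s = 23.423 min ≈ 23.4 min.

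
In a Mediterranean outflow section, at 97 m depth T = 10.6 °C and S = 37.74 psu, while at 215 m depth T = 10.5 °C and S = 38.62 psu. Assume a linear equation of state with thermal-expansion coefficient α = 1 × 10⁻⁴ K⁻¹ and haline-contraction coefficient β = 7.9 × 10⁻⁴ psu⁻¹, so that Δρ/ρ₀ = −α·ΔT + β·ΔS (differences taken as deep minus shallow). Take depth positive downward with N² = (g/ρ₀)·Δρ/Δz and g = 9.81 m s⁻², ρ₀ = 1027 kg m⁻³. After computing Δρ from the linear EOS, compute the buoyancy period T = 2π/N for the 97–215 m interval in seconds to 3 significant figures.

ΔT = -0.1 K, ΔS = +0.88 psu (deep − shallow).
Δρ/ρ₀ = −αΔT + βΔS = 1.00 × 10⁻⁵ + 6.952 × 10⁻⁴ = 7.052 × 10⁻⁴, so Δρ ≈ 0.7242 kg m⁻³.
N² = (g/ρ₀)·Δρ/Δz = g·(Δρ/ρ₀)/Δz = 9.81 × 7.052 × 10⁻⁴ / 118 = 5.8627 × 10⁻⁵ s⁻².
N = √(5.8627 × 10⁻⁵) = 7.6568 × 10⁻³ rad s⁻¹ → T = 2π/N = 820.60 s ≈ 821 s.

821 s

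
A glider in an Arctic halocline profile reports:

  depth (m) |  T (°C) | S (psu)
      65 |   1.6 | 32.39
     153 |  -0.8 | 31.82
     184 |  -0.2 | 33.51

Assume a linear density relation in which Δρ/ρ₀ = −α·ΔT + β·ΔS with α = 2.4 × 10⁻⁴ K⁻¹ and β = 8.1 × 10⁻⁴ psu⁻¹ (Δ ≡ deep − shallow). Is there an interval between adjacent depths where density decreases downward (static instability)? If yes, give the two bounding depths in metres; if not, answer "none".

none

Evaluate Δρ/ρ₀ = −αΔT + βΔS across each adjacent pair:
  65–153 m: −αΔT+βΔS = −(2.4 × 10⁻⁴)(-2.4)+(8.1 × 10⁻⁴)(-0.57) = 1.1 × 10⁻⁴ → stable
  153–184 m: −αΔT+βΔS = −(2.4 × 10⁻⁴)(+0.6)+(8.1 × 10⁻⁴)(+1.69) = 1.2 × 10⁻³ → stable
Every interval has Δρ > 0: the column is stably stratified throughout.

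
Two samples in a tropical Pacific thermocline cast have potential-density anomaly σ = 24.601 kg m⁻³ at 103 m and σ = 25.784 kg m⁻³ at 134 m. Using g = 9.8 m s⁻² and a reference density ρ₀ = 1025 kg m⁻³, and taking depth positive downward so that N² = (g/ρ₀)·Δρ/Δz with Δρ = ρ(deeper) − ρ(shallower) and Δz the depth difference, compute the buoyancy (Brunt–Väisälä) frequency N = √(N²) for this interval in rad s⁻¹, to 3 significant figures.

0.0191 rad s⁻¹

Δρ = 1025.784 − 1024.601 = 1.183 kg m⁻³ over Δz = 134 − 103 = 31 m.
N² = (9.8/1025) × (1.183/31) = 3.6486 × 10⁻⁴ s⁻².
N = √(3.6486 × 10⁻⁴) = 0.019101 rad s⁻¹ ≈ 0.0191 rad s⁻¹.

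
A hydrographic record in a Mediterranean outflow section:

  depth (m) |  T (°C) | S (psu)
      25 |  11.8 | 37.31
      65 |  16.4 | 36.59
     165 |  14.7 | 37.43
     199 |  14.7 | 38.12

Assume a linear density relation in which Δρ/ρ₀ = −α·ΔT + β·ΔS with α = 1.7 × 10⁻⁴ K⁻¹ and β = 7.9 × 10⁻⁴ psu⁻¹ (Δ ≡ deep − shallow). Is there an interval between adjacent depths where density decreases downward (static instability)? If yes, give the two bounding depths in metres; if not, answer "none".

Evaluate Δρ/ρ₀ = −αΔT + βΔS across each adjacent pair:
  25–65 m: −αΔT+βΔS = −(1.7 × 10⁻⁴)(+4.6)+(7.9 × 10⁻⁴)(-0.72) = -1.4 × 10⁻³ → UNSTABLE
  65–165 m: −αΔT+βΔS = −(1.7 × 10⁻⁴)(-1.7)+(7.9 × 10⁻⁴)(+0.84) = 9.5 × 10⁻⁴ → stable
  165–199 m: −αΔT+βΔS = −(1.7 × 10⁻⁴)(+0.0)+(7.9 × 10⁻⁴)(+0.69) = 5.5 × 10⁻⁴ → stable
The 25–65 m interval has Δρ < 0: lighter water underlies denser water.

25–65 m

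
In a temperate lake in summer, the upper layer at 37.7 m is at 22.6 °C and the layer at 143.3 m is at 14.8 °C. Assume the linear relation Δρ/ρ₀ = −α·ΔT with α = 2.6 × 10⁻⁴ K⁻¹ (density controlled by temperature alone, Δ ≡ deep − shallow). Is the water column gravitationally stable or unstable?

ΔT = 14.8 − 22.6 = -7.8 K, so Δρ/ρ₀ = −αΔT = 2.028 × 10⁻³.
Δρ/ρ₀ > 0, so Δρ > 0: deeper water is denser → statically stable.

stable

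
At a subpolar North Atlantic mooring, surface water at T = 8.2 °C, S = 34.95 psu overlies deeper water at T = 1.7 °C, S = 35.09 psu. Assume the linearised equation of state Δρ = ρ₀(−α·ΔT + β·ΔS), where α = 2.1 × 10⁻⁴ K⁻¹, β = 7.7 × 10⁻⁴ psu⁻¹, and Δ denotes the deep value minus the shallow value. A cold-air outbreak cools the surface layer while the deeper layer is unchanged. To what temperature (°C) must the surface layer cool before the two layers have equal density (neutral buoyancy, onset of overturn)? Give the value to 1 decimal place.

1.2 °C

Neutral buoyancy requires Δρ = 0, i.e. −α(T_deep − T_surf′) + β(S_deep − S_surf) = 0.
T_surf′ = T_deep − (β/α)·ΔS = 1.7 − (7.7 × 10⁻⁴/2.1 × 10⁻⁴)·(+0.14) = 1.187 °C.
Cooling required: 8.2 − (1.187) = 7.013 °C.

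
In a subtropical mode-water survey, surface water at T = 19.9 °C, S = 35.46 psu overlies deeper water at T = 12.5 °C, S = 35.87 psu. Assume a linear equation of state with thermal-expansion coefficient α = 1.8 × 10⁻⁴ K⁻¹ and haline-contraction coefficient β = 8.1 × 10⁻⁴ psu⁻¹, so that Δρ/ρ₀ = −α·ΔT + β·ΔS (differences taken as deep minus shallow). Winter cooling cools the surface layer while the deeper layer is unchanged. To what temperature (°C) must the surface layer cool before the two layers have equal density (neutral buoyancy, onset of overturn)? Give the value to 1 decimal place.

10.7 °C

Neutral buoyancy requires Δρ = 0, i.e. −α(T_deep − T_surf′) + β(S_deep − S_surf) = 0.
T_surf′ = T_deep − (β/α)·ΔS = 12.5 − (8.1 × 10⁻⁴/1.8 × 10⁻⁴)·(+0.41) = 10.655 °C.
Cooling required: 19.9 − (10.655) = 9.245 °C.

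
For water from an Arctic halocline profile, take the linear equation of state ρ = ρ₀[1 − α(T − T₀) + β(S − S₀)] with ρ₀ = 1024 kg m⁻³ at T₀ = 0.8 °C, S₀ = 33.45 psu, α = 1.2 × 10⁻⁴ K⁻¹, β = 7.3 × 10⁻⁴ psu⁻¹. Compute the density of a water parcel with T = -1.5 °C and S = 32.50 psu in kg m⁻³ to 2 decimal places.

T − T₀ = -2.3 K, S − S₀ = -0.95 psu.
Bracket = 1 − α·(-2.3) + β·(-0.95) = 1 + (-4.175 × 10⁻⁴) = 0.9995825.
ρ = 1024 × 0.9995825 = 1023.57 kg m⁻³.

1023.57 kg m⁻³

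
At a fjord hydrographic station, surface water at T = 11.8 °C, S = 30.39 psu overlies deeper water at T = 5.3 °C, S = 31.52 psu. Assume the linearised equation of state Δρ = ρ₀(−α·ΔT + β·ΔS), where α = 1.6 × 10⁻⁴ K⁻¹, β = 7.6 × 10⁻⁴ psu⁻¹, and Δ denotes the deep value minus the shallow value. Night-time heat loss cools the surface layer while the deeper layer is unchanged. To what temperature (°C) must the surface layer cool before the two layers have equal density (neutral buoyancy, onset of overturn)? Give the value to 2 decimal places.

-0.07 °C

Neutral buoyancy requires Δρ = 0, i.e. −α(T_deep − T_surf′) + β(S_deep − S_surf) = 0.
T_surf′ = T_deep − (β/α)·ΔS = 5.3 − (7.6 × 10⁻⁴/1.6 × 10⁻⁴)·(+1.13) = -0.0675 °C.
Cooling required: 11.8 − (-0.0675) = 11.8675 °C.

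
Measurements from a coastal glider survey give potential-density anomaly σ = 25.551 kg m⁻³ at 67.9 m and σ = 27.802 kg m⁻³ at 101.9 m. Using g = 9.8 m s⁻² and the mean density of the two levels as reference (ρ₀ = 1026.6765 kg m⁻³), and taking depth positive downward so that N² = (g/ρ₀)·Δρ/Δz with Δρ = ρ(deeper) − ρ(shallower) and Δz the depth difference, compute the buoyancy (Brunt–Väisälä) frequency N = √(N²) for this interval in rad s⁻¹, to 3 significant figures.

Δρ = 1027.802 − 1025.551 = 2.251 kg m⁻³ over Δz = 101.9 − 67.9 = 34 m.
N² = (9.8/1026.6765) × (2.251/34) = 6.3196 × 10⁻⁴ s⁻².
N = √(6.3196 × 10⁻⁴) = 0.025139 rad s⁻¹ ≈ 0.0251 rad s⁻¹.
A positive N² confirms static stability across the interval.

0.0251 rad s⁻¹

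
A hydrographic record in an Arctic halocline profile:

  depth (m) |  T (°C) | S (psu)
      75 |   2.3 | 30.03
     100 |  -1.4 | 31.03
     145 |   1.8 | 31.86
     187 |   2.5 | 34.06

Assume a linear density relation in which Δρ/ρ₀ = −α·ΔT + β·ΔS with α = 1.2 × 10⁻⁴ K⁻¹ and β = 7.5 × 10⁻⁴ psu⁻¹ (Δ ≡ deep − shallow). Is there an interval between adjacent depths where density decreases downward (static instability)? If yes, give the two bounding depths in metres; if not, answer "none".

Evaluate Δρ/ρ₀ = −αΔT + βΔS across each adjacent pair:
  75–100 m: −αΔT+βΔS = −(1.2 × 10⁻⁴)(-3.7)+(7.5 × 10⁻⁴)(+1.00) = 1.2 × 10⁻³ → stable
  100–145 m: −αΔT+βΔS = −(1.2 × 10⁻⁴)(+3.2)+(7.5 × 10⁻⁴)(+0.83) = 2.4 × 10⁻⁴ → stable
  145–187 m: −αΔT+βΔS = −(1.2 × 10⁻⁴)(+0.7)+(7.5 × 10⁻⁴)(+2.20) = 1.6 × 10⁻³ → stable
Every interval has Δρ > 0: the column is stably stratified throughout.

none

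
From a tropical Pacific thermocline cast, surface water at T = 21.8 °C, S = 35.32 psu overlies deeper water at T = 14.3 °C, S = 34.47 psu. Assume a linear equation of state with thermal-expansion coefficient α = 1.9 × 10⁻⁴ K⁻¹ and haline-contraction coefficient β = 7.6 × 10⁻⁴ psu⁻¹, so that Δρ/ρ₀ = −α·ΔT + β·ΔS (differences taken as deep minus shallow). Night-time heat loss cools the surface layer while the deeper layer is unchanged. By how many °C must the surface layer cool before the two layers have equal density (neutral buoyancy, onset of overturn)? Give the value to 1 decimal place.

Neutral buoyancy requires Δρ = 0, i.e. −α(T_deep − T_surf′) + β(S_deep − S_surf) = 0.
T_surf′ = T_deep − (β/α)·ΔS = 14.3 − (7.6 × 10⁻⁴/1.9 × 10⁻⁴)·(-0.85) = 17.700 °C.
Cooling required: 21.8 − (17.700) = 4.100 °C.

4.1 °C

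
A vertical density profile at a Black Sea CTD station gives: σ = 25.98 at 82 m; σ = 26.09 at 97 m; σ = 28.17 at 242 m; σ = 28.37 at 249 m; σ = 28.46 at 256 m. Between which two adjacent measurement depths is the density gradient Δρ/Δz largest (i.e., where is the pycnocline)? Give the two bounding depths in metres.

Compute the density gradient over each adjacent pair:
  82–97 m: Δρ/Δz = 0.11/15 = 7.3 × 10⁻³ kg m⁻⁴
  97–242 m: Δρ/Δz = 2.08/145 = 0.014 kg m⁻⁴
  242–249 m: Δρ/Δz = 0.20/7 = 0.029 kg m⁻⁴
  249–256 m: Δρ/Δz = 0.09/7 = 0.013 kg m⁻⁴
The largest gradient is in the 242–249 m interval — the pycnocline.

242–249 m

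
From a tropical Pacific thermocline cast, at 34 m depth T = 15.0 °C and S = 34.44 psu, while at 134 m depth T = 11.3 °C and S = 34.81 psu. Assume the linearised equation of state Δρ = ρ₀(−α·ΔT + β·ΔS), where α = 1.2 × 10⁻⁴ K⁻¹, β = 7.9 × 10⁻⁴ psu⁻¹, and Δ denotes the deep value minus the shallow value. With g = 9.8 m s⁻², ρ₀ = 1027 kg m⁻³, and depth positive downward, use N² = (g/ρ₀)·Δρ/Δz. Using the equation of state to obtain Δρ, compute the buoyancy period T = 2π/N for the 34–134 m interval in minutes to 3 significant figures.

12.3 min

ΔT = -3.7 K, ΔS = +0.37 psu (deep − shallow).
Δρ/ρ₀ = −αΔT + βΔS = 4.44 × 10⁻⁴ + 2.923 × 10⁻⁴ = 7.363 × 10⁻⁴, so Δρ ≈ 0.7562 kg m⁻³.
N² = (g/ρ₀)·Δρ/Δz = g·(Δρ/ρ₀)/Δz = 9.8 × 7.363 × 10⁻⁴ / 100 = 7.2157 × 10⁻⁵ s⁻².
N = √(7.2157 × 10⁻⁵) = 8.4945 × 10⁻³ rad s⁻¹ → T = 2π/N = 739.68 s = 12.328 min ≈ 12.3 min.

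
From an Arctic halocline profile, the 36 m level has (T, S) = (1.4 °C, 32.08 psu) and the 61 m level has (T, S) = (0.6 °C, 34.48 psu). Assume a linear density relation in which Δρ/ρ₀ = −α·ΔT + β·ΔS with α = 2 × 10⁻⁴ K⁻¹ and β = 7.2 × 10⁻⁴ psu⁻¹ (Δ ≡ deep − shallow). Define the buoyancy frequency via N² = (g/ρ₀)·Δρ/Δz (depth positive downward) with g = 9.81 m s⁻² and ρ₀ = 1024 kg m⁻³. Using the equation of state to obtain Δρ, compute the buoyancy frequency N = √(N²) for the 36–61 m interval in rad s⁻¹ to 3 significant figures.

ΔT = -0.8 K, ΔS = +2.40 psu (deep − shallow).
Δρ/ρ₀ = −αΔT + βΔS = 1.60 × 10⁻⁴ + 1.728 × 10⁻³ = 1.888 × 10⁻³, so Δρ ≈ 1.933 kg m⁻³.
N² = (g/ρ₀)·Δρ/Δz = g·(Δρ/ρ₀)/Δz = 9.81 × 1.888 × 10⁻³ / 25 = 7.4085 × 10⁻⁴ s⁻².
N = √(7.4085 × 10⁻⁴) = 0.027219 rad s⁻¹ ≈ 0.0272 rad s⁻¹.

0.0272 rad s⁻¹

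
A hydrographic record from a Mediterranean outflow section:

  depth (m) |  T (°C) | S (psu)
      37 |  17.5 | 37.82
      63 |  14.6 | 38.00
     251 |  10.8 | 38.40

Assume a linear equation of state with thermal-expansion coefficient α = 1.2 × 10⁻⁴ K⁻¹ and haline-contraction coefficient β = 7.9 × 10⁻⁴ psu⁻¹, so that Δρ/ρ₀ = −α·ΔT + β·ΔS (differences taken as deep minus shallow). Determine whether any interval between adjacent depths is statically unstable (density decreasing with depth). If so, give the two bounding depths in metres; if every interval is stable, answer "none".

none

Evaluate Δρ/ρ₀ = −αΔT + βΔS across each adjacent pair:
  37–63 m: −αΔT+βΔS = −(1.2 × 10⁻⁴)(-2.9)+(7.9 × 10⁻⁴)(+0.18) = 4.9 × 10⁻⁴ → stable
  63–251 m: −αΔT+βΔS = −(1.2 × 10⁻⁴)(-3.8)+(7.9 × 10⁻⁴)(+0.40) = 7.7 × 10⁻⁴ → stable
Every interval has Δρ > 0: the column is stably stratified throughout.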